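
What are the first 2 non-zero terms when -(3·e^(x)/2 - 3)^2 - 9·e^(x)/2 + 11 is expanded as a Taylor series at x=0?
17/4 - 9·x^2/4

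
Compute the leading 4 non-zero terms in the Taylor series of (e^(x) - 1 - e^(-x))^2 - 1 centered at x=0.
4·x^4/3 - 2·x^3/3 + 4·x^2 - 4·x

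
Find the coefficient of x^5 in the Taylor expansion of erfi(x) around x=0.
Expand to order 5: erfi(x) = x^5/(5·√(π)) + 2·x^3/(3·√(π)) + 2·x/√(π) + O(x^6).
The coefficient of x^5 is 1/(5·√(π)).

Final answer: 1/(5·√(π))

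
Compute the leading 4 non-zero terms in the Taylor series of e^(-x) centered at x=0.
-x^3/6 + x^2/2 - x + 1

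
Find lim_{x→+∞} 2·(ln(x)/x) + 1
Evaluate the dominant behaviour as x → +∞; each term tends to a finite value or vanishes.
Limit = 1.

Final answer: 1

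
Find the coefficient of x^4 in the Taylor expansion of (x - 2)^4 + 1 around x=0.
Expand to order 4: (x - 2)^4 + 1 = x^4 - 8·x^3 + 24·x^2 - 32·x + 17 + O(x^5).
The coefficient of x^4 is 1.

Final answer: 1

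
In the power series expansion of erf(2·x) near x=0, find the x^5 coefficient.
Expand to order 5: erf(2·x) = 32·x^5/(5·√(π)) - 16·x^3/(3·√(π)) + 4·x/√(π) + O(x^6).
The coefficient of x^5 is 32/(5·√(π)).

Final answer: 32/(5·√(π))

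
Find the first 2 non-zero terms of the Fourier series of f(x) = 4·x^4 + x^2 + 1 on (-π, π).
(188 - 32·π^2)·cos(x) + 1 + π^2/3 + 4·π^4/5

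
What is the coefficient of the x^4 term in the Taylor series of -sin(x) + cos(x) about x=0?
Expand to order 4: -sin(x) + cos(x) = x^4/24 + x^3/6 - x^2/2 - x + 1 + O(x^5).
The coefficient of x^4 is 1/24.

Final answer: 1/24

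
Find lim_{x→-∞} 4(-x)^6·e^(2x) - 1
The product is a 0·∞ indeterminate form at x → -∞.
Rewrite the product as 4(-x)^6 / e^(-2x) (an ∞/∞ form) and apply L'Hôpital, or use the standard hierarchy e^(2|x|) ≫ |(-x)^6| as x → -∞.
The indeterminate product → 0, so the limit = -1.

Final answer: -1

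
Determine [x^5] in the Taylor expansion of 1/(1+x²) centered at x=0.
Expand to order 5: 1/(1+x²) = x^4 - x^2 + 1 + O(x^6).
The coefficient of x^5 is 0.

Final answer: 0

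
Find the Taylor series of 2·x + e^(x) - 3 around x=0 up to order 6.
x^6/720 + x^5/120 + x^4/24 + x^3/6 + x^2/2 + 3·x - 2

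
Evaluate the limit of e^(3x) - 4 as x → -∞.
Evaluate the dominant behaviour as x → -∞; each term tends to a finite value or vanishes.
Limit = -4.

Final answer: -4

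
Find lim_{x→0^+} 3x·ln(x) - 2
The product is a 0·∞ indeterminate form at x → 0⁺.
Rewrite the product as 3·ln(x) / x^(-1) and apply L'Hôpital, or use the standard hierarchy x^(-1) ≫ |ln x| as x → 0⁺.
The indeterminate product → 0, so the limit = -2.

Final answer: -2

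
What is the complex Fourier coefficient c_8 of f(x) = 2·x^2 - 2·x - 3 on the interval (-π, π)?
Compute the real Fourier coefficients first: a_8 = 1/8, b_8 = 1/2.
Then c_8 = (a_8 − i·b_8)/2 = 1/16 - i/4.

Final answer: 1/16 - i/4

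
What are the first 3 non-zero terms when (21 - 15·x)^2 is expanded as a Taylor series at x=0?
225·x^2 - 630·x + 441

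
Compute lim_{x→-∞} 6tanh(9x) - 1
Evaluate the dominant behaviour as x → -∞; each term tends to a finite value or vanishes.
Limit = -7.

Final answer: -7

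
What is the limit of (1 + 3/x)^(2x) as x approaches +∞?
As x → +∞: write (1 + 3/x)^(2x) = ((1 + 3/x)^x)^2 → (e^3)^2 = e^6.
Limit = e^(6).

Final answer: e^(6)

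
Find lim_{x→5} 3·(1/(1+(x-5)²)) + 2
Direct substitution at x = 5 gives 5.

Final answer: 5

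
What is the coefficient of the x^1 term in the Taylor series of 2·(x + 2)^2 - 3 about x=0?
Expand to order 1: 2·(x + 2)^2 - 3 = 8·x + 5 + O(x^2).
The coefficient of x^1 is 8.

Final answer: 8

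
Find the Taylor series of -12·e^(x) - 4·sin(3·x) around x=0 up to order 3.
16·x^3 - 6·x^2 - 24·x - 12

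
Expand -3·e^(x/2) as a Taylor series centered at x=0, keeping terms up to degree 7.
-x^7/215040 - x^6/15360 - x^5/1280 - x^4/128 - x^3/16 - 3·x^2/8 - 3·x/2 - 3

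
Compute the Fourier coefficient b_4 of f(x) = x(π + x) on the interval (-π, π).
b_4 = (1/π) ∫_{-π}^{π} f(x)·sin(4x) dx.
Evaluate the integral (use parity and integration by parts as needed): b_4 = -π/2.

Final answer: -π/2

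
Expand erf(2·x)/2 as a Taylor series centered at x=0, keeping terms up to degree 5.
16·x^5/(5·√(π)) - 8·x^3/(3·√(π)) + 2·x/√(π)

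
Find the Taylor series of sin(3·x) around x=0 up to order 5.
81·x^5/40 - 9·x^3/2 + 3·x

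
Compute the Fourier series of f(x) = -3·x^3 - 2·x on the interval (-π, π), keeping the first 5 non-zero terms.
(32 - 6·π^2)·sin(x) + (-5/2 + 3·π^2)·sin(2·x) - 2·π^2·sin(3·x) + (7/16 + 3·π^2/2)·sin(4·x) + (-6·π^2/5 - 64/125)·sin(5·x)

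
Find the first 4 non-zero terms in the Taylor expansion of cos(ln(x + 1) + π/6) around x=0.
x^3·(-1/12 + √(3)/4) + x^2·(1/4 - √(3)/4) - x/2 + √(3)/2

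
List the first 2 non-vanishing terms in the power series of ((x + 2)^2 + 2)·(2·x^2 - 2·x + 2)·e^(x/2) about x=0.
2·x + 12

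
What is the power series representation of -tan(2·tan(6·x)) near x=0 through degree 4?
-720·x^3 - 12·x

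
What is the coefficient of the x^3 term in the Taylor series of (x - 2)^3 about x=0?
Expand to order 3: (x - 2)^3 = x^3 - 6·x^2 + 12·x - 8 + O(x^4).
The coefficient of x^3 is 1.

Final answer: 1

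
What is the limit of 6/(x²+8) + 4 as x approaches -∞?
Evaluate the dominant behaviour as x → -∞; each term tends to a finite value or vanishes.
Limit = 4.

Final answer: 4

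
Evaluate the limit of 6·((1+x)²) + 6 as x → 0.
Direct substitution at x = 0 gives 12.

Final answer: 12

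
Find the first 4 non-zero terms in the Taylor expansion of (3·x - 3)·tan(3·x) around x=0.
27·x^4 - 27·x^3 + 9·x^2 - 9·x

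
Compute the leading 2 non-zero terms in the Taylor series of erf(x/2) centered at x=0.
-x^3/(12·√(π)) + x/√(π)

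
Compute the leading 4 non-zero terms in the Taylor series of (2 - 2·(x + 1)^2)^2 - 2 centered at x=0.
4·x^4 + 16·x^3 + 16·x^2 - 2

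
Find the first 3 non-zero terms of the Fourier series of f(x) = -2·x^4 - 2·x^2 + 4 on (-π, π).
(-88 + 16·π^2)·cos(x) + (4 - 4·π^2)·cos(2·x) - 2·π^4/5 - 2·π^2/3 + 4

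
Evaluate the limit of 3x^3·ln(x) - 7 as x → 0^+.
The product is a 0·∞ indeterminate form at x → 0⁺.
Rewrite the product as 3·ln(x) / x^(-3) and apply L'Hôpital, or use the standard hierarchy x^(-3) ≫ |ln x| as x → 0⁺.
The indeterminate product → 0, so the limit = -7.

Final answer: -7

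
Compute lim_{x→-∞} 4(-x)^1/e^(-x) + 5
The quotient is an ∞/∞ indeterminate form as x → -∞.
Compare growth rates of the dominant terms (exponentials ≫ polynomials ≫ logarithms), or apply L'Hôpital's rule; the quotient → 0.
Adding the constant: 0 + 5 = 5. Limit = 5.

Final answer: 5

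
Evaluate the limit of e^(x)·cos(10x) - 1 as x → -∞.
Evaluate the dominant behaviour as x → -∞; each term tends to a finite value or vanishes.
Limit = -1.

Final answer: -1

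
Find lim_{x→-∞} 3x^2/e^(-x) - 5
The quotient is an ∞/∞ indeterminate form as x → -∞.
Compare growth rates of the dominant terms (exponentials ≫ polynomials ≫ logarithms), or apply L'Hôpital's rule; the quotient → 0.
Adding the constant: 0 - 5 = -5. Limit = -5.

Final answer: -5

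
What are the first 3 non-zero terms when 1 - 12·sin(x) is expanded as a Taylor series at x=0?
2·x^3 - 12·x + 1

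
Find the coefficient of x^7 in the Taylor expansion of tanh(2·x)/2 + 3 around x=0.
Expand to order 7: tanh(2·x)/2 + 3 = -1088·x^7/315 + 32·x^5/15 - 4·x^3/3 + x + 3 + O(x^8).
The coefficient of x^7 is -1088/315.

Final answer: -1088/315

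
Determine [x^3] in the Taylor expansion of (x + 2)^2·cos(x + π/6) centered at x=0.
Expand to order 3: (x + 2)^2·cos(x + π/6) = x^3·(-√(3) - 1/6) + x^2·(-2 - √(3)/2) + x·(-2 + 2·√(3)) + 2·√(3) + O(x^4).
The coefficient of x^3 is -√(3) - 1/6.

Final answer: -√(3) - 1/6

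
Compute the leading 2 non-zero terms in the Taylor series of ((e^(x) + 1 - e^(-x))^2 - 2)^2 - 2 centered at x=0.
-8·x - 1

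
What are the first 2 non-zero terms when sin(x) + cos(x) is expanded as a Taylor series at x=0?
x + 1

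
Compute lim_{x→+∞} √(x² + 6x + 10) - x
This is an ∞ − ∞ indeterminate form.
Multiply and divide by the conjugate √(x²+6x + 10) + x; the x² terms cancel, leaving (6x + 10)/(√(x²+6x + 10)+x) → 6/2 = 3.
Limit = 3.

Final answer: 3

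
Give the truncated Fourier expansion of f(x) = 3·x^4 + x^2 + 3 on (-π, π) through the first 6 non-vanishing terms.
(140 - 24·π^2)·cos(x) + (-8 + 6·π^2)·cos(2·x) + (4/3 - 8·π^2/3)·cos(3·x) + (-5/16 + 3·π^2/2)·cos(4·x) + (44/625 - 24·π^2/25)·cos(5·x) + 3 + π^2/3 + 3·π^4/5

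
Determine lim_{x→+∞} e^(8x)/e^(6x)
This is an ∞/∞ indeterminate form as x → +∞.
Rewrite e^(8x)/e^(6x) = e^((8−6)x) = e^(2x); the exponent coefficient is 2 > 0 so e^(2x) → ∞.
Limit = ∞.

Final answer: ∞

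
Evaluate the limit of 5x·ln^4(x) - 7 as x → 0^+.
The product is a 0·∞ indeterminate form at x → 0⁺.
Rewrite the product as 5·ln^4(x) / x^(-1) and apply L'Hôpital, or use the standard hierarchy x^(-1) ≫ |ln x|^4 as x → 0⁺.
The indeterminate product → 0, so the limit = -7.

Final answer: -7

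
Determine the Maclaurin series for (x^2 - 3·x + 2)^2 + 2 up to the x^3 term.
-6·x^3 + 13·x^2 - 12·x + 6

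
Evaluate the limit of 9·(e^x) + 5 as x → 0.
Direct substitution at x = 0 gives 14.

Final answer: 14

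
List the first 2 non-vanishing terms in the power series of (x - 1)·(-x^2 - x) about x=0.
-x^3 + x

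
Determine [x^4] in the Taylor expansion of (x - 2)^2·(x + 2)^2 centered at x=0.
Expand to order 4: (x - 2)^2·(x + 2)^2 = x^4 - 8·x^2 + 16 + O(x^5).
The coefficient of x^4 is 1.

Final answer: 1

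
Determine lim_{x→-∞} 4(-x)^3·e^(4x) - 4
The product is a 0·∞ indeterminate form at x → -∞.
Rewrite the product as 4(-x)^3 / e^(-4x) (an ∞/∞ form) and apply L'Hôpital, or use the standard hierarchy e^(4|x|) ≫ |(-x)^3| as x → -∞.
The indeterminate product → 0, so the limit = -4.

Final answer: -4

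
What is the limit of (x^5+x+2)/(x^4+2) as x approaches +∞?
This is an ∞/∞ indeterminate form as x → +∞.
Divide numerator and denominator by x^5 and let the lower-order terms vanish; the numerator's degree 5 exceeds the denominator's degree 4, so the quotient diverges.
Limit = ∞.

Final answer: ∞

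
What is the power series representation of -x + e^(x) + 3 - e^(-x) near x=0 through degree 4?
x^3/3 + x + 3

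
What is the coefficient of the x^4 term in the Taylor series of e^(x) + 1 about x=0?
Expand to order 4: e^(x) + 1 = x^4/24 + x^3/6 + x^2/2 + x + 2 + O(x^5).
The coefficient of x^4 is 1/24.

Final answer: 1/24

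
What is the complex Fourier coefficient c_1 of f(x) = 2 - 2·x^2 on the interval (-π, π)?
Compute the real Fourier coefficients first: a_1 = 8, b_1 = 0.
Then c_1 = (a_1 − i·b_1)/2 = 4.

Final answer: 4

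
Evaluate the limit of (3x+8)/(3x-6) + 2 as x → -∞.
Evaluate the dominant behaviour as x → -∞; each term tends to a finite value or vanishes.
Limit = 3.

Final answer: 3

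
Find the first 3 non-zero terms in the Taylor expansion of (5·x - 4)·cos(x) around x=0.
2·x^2 + 5·x - 4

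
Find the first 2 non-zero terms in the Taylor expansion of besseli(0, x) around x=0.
x^2/4 + 1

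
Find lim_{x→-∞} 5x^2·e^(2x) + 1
The product is a 0·∞ indeterminate form at x → -∞.
Rewrite the product as 5x^2 / e^(-2x) (an ∞/∞ form) and apply L'Hôpital, or use the standard hierarchy e^(2|x|) ≫ |x^2| as x → -∞.
The indeterminate product → 0, so the limit = 1.

Final answer: 1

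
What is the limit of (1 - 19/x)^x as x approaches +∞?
As x → +∞: this is the defining limit (1 - 19/x)^x → e^(-19).
Limit = e^(-19).

Final answer: e^(-19)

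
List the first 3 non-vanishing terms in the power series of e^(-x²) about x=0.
x^4/2 - x^2 + 1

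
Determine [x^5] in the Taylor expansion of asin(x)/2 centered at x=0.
Expand to order 5: asin(x)/2 = 3·x^5/80 + x^3/12 + x/2 + O(x^6).
The coefficient of x^5 is 3/80.

Final answer: 3/80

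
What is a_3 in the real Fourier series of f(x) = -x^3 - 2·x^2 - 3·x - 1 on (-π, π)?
a_3 = (1/π) ∫_{-π}^{π} f(x)·cos(3x) dx.
Evaluate the integral (use parity and integration by parts as needed): a_3 = 8/9.

Final answer: 8/9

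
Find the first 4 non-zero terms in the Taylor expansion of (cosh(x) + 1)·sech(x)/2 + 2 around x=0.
-61·x^6/1440 + 5·x^4/48 - x^2/4 + 3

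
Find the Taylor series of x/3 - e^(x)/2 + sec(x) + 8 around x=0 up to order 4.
3·x^4/16 - x^3/12 + x^2/4 - x/6 + 17/2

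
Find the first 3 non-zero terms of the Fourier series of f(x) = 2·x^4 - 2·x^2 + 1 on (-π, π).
(104 - 16·π^2)·cos(x) + (-8 + 4·π^2)·cos(2·x) - 2·π^2/3 + 1 + 2·π^4/5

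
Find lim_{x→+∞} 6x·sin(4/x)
As x → +∞: let u = 4/x → 0⁺; then 6·x·sin(4/x) = 6·4·sin(u)/u → 6·4·1 = 24.
Limit = 24.

Final answer: 24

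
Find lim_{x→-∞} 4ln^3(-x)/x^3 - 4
The quotient is an ∞/∞ indeterminate form as x → -∞.
Compare growth rates of the dominant terms (exponentials ≫ polynomials ≫ logarithms), or apply L'Hôpital's rule; the quotient → 0.
Adding the constant: 0 - 4 = -4. Limit = -4.

Final answer: -4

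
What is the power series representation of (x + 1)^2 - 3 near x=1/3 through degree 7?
-11/9 + 8·(x - 1/3)/3 + (x - 1/3)^2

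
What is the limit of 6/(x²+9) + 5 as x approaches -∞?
Evaluate the dominant behaviour as x → -∞; each term tends to a finite value or vanishes.
Limit = 5.

Final answer: 5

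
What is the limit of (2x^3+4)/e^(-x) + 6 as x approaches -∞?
The quotient is an ∞/∞ indeterminate form as x → -∞.
Compare growth rates of the dominant terms (exponentials ≫ polynomials ≫ logarithms), or apply L'Hôpital's rule; the quotient → 0.
Adding the constant: 0 + 6 = 6. Limit = 6.

Final answer: 6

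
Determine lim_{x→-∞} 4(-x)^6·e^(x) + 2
The product is a 0·∞ indeterminate form at x → -∞.
Rewrite the product as 4(-x)^6 / e^(-x) (an ∞/∞ form) and apply L'Hôpital, or use the standard hierarchy e^(|x|) ≫ |(-x)^6| as x → -∞.
The indeterminate product → 0, so the limit = 2.

Final answer: 2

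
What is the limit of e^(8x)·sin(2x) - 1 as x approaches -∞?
Evaluate the dominant behaviour as x → -∞; each term tends to a finite value or vanishes.
Limit = -1.

Final answer: -1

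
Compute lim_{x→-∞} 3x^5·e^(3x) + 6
The product is a 0·∞ indeterminate form at x → -∞.
Rewrite the product as 3x^5 / e^(-3x) (an ∞/∞ form) and apply L'Hôpital, or use the standard hierarchy e^(3|x|) ≫ |x^5| as x → -∞.
The indeterminate product → 0, so the limit = 6.

Final answer: 6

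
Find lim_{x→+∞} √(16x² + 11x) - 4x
As x → +∞: multiply by the conjugate to get (11x)/(√(16x²+11x)+4x); the denominator ~ 8x, so the limit is 11/8.
Limit = 11/8.

Final answer: 11/8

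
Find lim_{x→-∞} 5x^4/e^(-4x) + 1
The quotient is an ∞/∞ indeterminate form as x → -∞.
Compare growth rates of the dominant terms (exponentials ≫ polynomials ≫ logarithms), or apply L'Hôpital's rule; the quotient → 0.
Adding the constant: 0 + 1 = 1. Limit = 1.

Final answer: 1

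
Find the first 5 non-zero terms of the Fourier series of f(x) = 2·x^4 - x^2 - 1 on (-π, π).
(100 - 16·π^2)·cos(x) + (-7 + 4·π^2)·cos(2·x) + (44/27 - 16·π^2/9)·cos(3·x) + (-5/8 + π^2)·cos(4·x) - π^2/3 - 1 + 2·π^4/5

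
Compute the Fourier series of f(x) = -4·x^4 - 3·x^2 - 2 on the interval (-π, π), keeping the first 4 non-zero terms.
(-180 + 32·π^2)·cos(x) + (9 - 8·π^2)·cos(2·x) + (-28/27 + 32·π^2/9)·cos(3·x) - 4·π^4/5 - π^2 - 2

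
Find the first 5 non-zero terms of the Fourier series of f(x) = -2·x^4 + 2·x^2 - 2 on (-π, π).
(-104 + 16·π^2)·cos(x) + (8 - 4·π^2)·cos(2·x) + (-56/27 + 16·π^2/9)·cos(3·x) + (7/8 - π^2)·cos(4·x) - 2·π^4/5 - 2 + 2·π^2/3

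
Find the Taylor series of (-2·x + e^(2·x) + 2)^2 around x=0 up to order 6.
224·x^6/45 + 104·x^5/15 + 8·x^4 + 8·x^3 + 12·x^2 + 9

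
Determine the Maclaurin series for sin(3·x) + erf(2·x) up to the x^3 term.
x^3·(-9/2 - 16/(3·√(π))) + x·(4/√(π) + 3)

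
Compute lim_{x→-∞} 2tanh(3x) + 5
Evaluate the dominant behaviour as x → -∞; each term tends to a finite value or vanishes.
Limit = 3.

Final answer: 3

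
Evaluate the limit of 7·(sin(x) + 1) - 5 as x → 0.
Direct substitution at x = 0 gives 2.

Final answer: 2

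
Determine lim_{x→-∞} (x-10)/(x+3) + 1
Evaluate the dominant behaviour as x → -∞; each term tends to a finite value or vanishes.
Limit = 2.

Final answer: 2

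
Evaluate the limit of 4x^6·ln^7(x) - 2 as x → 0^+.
The product is a 0·∞ indeterminate form at x → 0⁺.
Rewrite the product as 4·ln^7(x) / x^(-6) and apply L'Hôpital, or use the standard hierarchy x^(-6) ≫ |ln x|^7 as x → 0⁺.
The indeterminate product → 0, so the limit = -2.

Final answer: -2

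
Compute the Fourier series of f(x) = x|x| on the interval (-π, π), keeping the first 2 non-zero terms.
(-8 + 2·π^2)·sin(x)/π - π·sin(2·x)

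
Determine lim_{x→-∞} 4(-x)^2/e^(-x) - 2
The quotient is an ∞/∞ indeterminate form as x → -∞.
Compare growth rates of the dominant terms (exponentials ≫ polynomials ≫ logarithms), or apply L'Hôpital's rule; the quotient → 0.
Adding the constant: 0 - 2 = -2. Limit = -2.

Final answer: -2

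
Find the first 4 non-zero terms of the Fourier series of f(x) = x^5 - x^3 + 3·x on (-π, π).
(-42·π^2 + 2·π^4 + 258)·sin(x) + (-π^4 - 12 + 6·π^2)·sin(2·x) + (-58·π^2/27 + 278/81 + 2·π^4/3)·sin(3·x) + (-π^4/2 - 123/64 + 9·π^2/8)·sin(4·x)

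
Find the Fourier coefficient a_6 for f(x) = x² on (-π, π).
a_6 = (1/π) ∫_{-π}^{π} f(x)·cos(6x) dx.
Evaluate the integral (use parity and integration by parts as needed): a_6 = 1/9.

Final answer: 1/9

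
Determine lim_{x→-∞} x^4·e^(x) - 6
The product is a 0·∞ indeterminate form at x → -∞.
Rewrite the product as x^4 / e^(-x) (an ∞/∞ form) and apply L'Hôpital, or use the standard hierarchy e^(|x|) ≫ |x^4| as x → -∞.
The indeterminate product → 0, so the limit = -6.

Final answer: -6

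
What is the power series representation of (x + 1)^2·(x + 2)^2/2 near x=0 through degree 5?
x^4/2 + 3·x^3 + 13·x^2/2 + 6·x + 2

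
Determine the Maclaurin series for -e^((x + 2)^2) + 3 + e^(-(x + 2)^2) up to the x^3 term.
x^3·(-44·e^(4)/3 - 20·e^(-4)/3) + x^2·(-9·e^(4) + 7·e^(-4)) + x·(-4·e^(4) - 4·e^(-4)) - e^(4) + e^(-4) + 3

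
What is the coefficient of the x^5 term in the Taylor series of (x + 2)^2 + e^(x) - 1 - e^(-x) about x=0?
Expand to order 5: (x + 2)^2 + e^(x) - 1 - e^(-x) = x^5/60 + x^3/3 + x^2 + 6·x + 3 + O(x^6).
The coefficient of x^5 is 1/60.

Final answer: 1/60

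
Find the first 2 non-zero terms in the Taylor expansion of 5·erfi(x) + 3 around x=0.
10·x/√(π) + 3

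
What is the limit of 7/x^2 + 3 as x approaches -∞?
Evaluate the dominant behaviour as x → -∞; each term tends to a finite value or vanishes.
Limit = 3.

Final answer: 3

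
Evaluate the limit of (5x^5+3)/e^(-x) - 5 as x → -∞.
The quotient is an ∞/∞ indeterminate form as x → -∞.
Compare growth rates of the dominant terms (exponentials ≫ polynomials ≫ logarithms), or apply L'Hôpital's rule; the quotient → 0.
Adding the constant: 0 - 5 = -5. Limit = -5.

Final answer: -5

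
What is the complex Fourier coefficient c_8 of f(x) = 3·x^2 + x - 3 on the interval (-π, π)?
Compute the real Fourier coefficients first: a_8 = 3/16, b_8 = -1/4.
Then c_8 = (a_8 − i·b_8)/2 = 3/32 + i/8.

Final answer: 3/32 + i/8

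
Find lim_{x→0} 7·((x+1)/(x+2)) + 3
Direct substitution at x = 0 gives 13/2.

Final answer: 13/2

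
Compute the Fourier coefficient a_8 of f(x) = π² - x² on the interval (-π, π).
a_8 = (1/π) ∫_{-π}^{π} f(x)·cos(8x) dx.
Evaluate the integral (use parity and integration by parts as needed): a_8 = -1/16.

Final answer: -1/16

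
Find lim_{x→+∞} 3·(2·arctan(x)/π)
Evaluate the dominant behaviour as x → +∞; each term tends to a finite value or vanishes.
Limit = 3.

Final answer: 3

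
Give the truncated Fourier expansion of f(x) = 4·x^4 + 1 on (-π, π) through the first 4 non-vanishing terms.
(192 - 32·π^2)·cos(x) + (-12 + 8·π^2)·cos(2·x) + (64/27 - 32·π^2/9)·cos(3·x) + 1 + 4·π^4/5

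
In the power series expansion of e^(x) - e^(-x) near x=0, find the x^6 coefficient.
Expand to order 6: e^(x) - e^(-x) = x^5/60 + x^3/3 + 2·x + O(x^7).
The coefficient of x^6 is 0.

Final answer: 0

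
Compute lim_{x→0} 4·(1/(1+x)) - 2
Direct substitution at x = 0 gives 2.

Final answer: 2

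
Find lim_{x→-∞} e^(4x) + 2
Evaluate the dominant behaviour as x → -∞; each term tends to a finite value or vanishes.
Limit = 2.

Final answer: 2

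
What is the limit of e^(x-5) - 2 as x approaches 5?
Direct substitution at x = 5 gives -1.

Final answer: -1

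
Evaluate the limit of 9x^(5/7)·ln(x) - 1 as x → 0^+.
The product is a 0·∞ indeterminate form at x → 0⁺.
Rewrite the product as 9·ln(x) / x^(-5/7) and apply L'Hôpital, or use the standard hierarchy x^(-5/7) ≫ |ln x| as x → 0⁺.
The indeterminate product → 0, so the limit = -1.

Final answer: -1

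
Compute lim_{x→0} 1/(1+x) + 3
Direct substitution at x = 0 gives 4.

Final answer: 4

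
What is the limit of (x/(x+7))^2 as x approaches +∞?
As x → +∞: x/(x+7) = 1/(1 + 7/x) → 1, and the 2nd power of a limit-1 base also → 1.
Limit = 1.

Final answer: 1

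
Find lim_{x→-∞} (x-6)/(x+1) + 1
Evaluate the dominant behaviour as x → -∞; each term tends to a finite value or vanishes.
Limit = 2.

Final answer: 2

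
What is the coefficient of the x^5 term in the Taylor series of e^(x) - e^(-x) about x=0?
Expand to order 5: e^(x) - e^(-x) = x^5/60 + x^3/3 + 2·x + O(x^6).
The coefficient of x^5 is 1/60.

Final answer: 1/60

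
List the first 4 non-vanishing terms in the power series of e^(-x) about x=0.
-x^3/6 + x^2/2 - x + 1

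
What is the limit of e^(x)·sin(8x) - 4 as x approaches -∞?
Evaluate the dominant behaviour as x → -∞; each term tends to a finite value or vanishes.
Limit = -4.

Final answer: -4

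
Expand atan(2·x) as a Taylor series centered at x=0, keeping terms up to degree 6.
32·x^5/5 - 8·x^3/3 + 2·x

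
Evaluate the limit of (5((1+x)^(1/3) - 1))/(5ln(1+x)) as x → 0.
Both numerator and denominator → 0 as x → 0; this is a 0/0 indeterminate form.
Expand each to leading order near x = 0: numerator ~ 5·x/3, denominator ~ 5·x.
The limit of the ratio is 1/3.

Final answer: 1/3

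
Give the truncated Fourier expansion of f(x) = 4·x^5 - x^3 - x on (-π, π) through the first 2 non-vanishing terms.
(-162·π^2 + 8·π^4 + 970)·sin(x) + (-4·π^4 - 61/2 + 21·π^2)·sin(2·x)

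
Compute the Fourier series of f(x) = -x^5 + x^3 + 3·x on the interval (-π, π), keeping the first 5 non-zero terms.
(-246 - 2·π^4 + 42·π^2)·sin(x) + (-6·π^2 + 6 + π^4)·sin(2·x) + (-2·π^4/3 + 46/81 + 58·π^2/27)·sin(3·x) + (-9·π^2/8 - 69/64 + π^4/2)·sin(4·x) + (-2·π^4/5 + 642/625 + 18·π^2/25)·sin(5·x)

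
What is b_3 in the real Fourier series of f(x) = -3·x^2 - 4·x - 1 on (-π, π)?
b_3 = (1/π) ∫_{-π}^{π} f(x)·sin(3x) dx.
Evaluate the integral (use parity and integration by parts as needed): b_3 = -8/3.

Final answer: -8/3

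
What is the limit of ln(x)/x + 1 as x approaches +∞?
Evaluate the dominant behaviour as x → +∞; each term tends to a finite value or vanishes.
Limit = 1.

Final answer: 1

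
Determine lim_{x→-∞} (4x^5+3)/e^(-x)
This is an ∞/∞ indeterminate form as x → -∞.
Compare growth rates of the dominant terms (exponentials ≫ polynomials ≫ logarithms), or apply L'Hôpital's rule; the quotient → 0.
Limit = 0.

Final answer: 0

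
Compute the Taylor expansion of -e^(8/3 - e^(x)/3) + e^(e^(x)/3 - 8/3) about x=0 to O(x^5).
x^4·(-19·e^(7/3)/1944 + 109·e^(-7/3)/1944) + x^3·(19·e^(-7/3)/162 + e^(7/3)/162) + x^2·(2·e^(-7/3)/9 + e^(7/3)/9) + x·(e^(-7/3)/3 + e^(7/3)/3) - e^(7/3) + e^(-7/3)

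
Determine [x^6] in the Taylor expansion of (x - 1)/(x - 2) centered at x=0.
Expand to order 6: (x - 1)/(x - 2) = -x^6/128 - x^5/64 - x^4/32 - x^3/16 - x^2/8 - x/4 + 1/2 + O(x^7).
The coefficient of x^6 is -1/128.

Final answer: -1/128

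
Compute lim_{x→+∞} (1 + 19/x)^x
As x → +∞: this is the defining limit (1 + 19/x)^x → e^19.
Limit = e^(19).

Final answer: e^(19)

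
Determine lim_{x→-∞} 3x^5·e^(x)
This is a 0·∞ indeterminate form at x → -∞.
Rewrite the product as 3x^5 / e^(-x) (an ∞/∞ form) and apply L'Hôpital, or use the standard hierarchy e^(|x|) ≫ |x^5| as x → -∞.
The indeterminate product → 0, so the limit = 0.

Final answer: 0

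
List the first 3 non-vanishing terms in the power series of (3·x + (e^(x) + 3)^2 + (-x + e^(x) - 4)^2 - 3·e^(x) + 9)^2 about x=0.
95·x^2 + 496·x + 961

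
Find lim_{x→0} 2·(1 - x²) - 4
Direct substitution at x = 0 gives -2.

Final answer: -2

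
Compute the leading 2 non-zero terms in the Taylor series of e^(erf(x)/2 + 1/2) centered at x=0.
x·e^(1/2)/√(π) + e^(1/2)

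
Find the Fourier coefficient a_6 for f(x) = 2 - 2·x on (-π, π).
a_6 = (1/π) ∫_{-π}^{π} f(x)·cos(6x) dx.
Evaluate the integral (use parity and integration by parts as needed): a_6 = 0.

Final answer: 0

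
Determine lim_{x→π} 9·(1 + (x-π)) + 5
Direct substitution at x = π gives 14.

Final answer: 14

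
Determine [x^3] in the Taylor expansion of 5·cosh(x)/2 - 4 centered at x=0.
Expand to order 3: 5·cosh(x)/2 - 4 = 5·x^2/4 - 3/2 + O(x^4).
The coefficient of x^3 is 0.

Final answer: 0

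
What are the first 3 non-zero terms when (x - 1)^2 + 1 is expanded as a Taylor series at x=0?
x^2 - 2·x + 2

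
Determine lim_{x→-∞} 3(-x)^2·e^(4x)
This is a 0·∞ indeterminate form at x → -∞.
Rewrite the product as 3(-x)^2 / e^(-4x) (an ∞/∞ form) and apply L'Hôpital, or use the standard hierarchy e^(4|x|) ≫ |(-x)^2| as x → -∞.
The indeterminate product → 0, so the limit = 0.

Final answer: 0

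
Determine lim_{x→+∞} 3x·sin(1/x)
As x → +∞: let u = 1/x → 0⁺; then 3·x·sin(1/x) = 3·1·sin(u)/u → 3·1·1 = 3.
Limit = 3.

Final answer: 3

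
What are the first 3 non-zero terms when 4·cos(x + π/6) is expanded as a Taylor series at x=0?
-√(3)·x^2 - 2·x + 2·√(3)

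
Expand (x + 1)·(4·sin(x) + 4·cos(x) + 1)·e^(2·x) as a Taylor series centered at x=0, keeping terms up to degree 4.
27·x^4/2 + 26·x^3 + 30·x^2 + 19·x + 5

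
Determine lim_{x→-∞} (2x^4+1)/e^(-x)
This is an ∞/∞ indeterminate form as x → -∞.
Compare growth rates of the dominant terms (exponentials ≫ polynomials ≫ logarithms), or apply L'Hôpital's rule; the quotient → 0.
Limit = 0.

Final answer: 0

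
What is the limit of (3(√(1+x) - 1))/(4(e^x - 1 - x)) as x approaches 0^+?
Both numerator and denominator → 0 as x → 0^+; this is a 0/0 indeterminate form.
Expand each to leading order near x = 0: numerator ~ 3·x/2, denominator ~ 2·x^2.
The limit of the ratio is ∞.

Final answer: ∞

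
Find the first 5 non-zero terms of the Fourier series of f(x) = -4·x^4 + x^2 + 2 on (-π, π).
(-196 + 32·π^2)·cos(x) + (13 - 8·π^2)·cos(2·x) + (-76/27 + 32·π^2/9)·cos(3·x) + (1 - 2·π^2)·cos(4·x) - 4·π^4/5 + 2 + π^2/3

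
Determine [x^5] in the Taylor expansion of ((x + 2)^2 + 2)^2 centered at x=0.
Expand to order 5: ((x + 2)^2 + 2)^2 = x^4 + 8·x^3 + 28·x^2 + 48·x + 36 + O(x^6).
The coefficient of x^5 is 0.

Final answer: 0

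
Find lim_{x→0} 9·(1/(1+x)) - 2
Direct substitution at x = 0 gives 7.

Final answer: 7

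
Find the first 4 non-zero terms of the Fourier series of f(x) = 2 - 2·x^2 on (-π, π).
8·cos(x) - 2·cos(2·x) + 8·cos(3·x)/9 - 2·π^2/3 + 2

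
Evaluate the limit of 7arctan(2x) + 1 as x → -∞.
Evaluate the dominant behaviour as x → -∞; each term tends to a finite value or vanishes.
Limit = 1 - 7·π/2.

Final answer: 1 - 7·π/2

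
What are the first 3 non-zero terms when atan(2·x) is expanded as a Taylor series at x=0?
32·x^5/5 - 8·x^3/3 + 2·x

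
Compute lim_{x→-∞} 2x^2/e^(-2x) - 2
The quotient is an ∞/∞ indeterminate form as x → -∞.
Compare growth rates of the dominant terms (exponentials ≫ polynomials ≫ logarithms), or apply L'Hôpital's rule; the quotient → 0.
Adding the constant: 0 - 2 = -2. Limit = -2.

Final answer: -2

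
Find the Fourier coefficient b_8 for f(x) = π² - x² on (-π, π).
b_8 = (1/π) ∫_{-π}^{π} f(x)·sin(8x) dx.
Evaluate the integral (use parity and integration by parts as needed): b_8 = 0.

Final answer: 0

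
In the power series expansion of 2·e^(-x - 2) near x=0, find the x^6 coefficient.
Expand to order 6: 2·e^(-x - 2) = x^6·e^(-2)/360 - x^5·e^(-2)/60 + x^4·e^(-2)/12 - x^3·e^(-2)/3 + x^2·e^(-2) - 2·x·e^(-2) + 2·e^(-2) + O(x^7).
The coefficient of x^6 is e^(-2)/360.

Final answer: e^(-2)/360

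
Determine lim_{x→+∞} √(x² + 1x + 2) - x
This is an ∞ − ∞ indeterminate form.
Multiply and divide by the conjugate √(x²+1x + 2) + x; the x² terms cancel, leaving (1x + 2)/(√(x²+1x + 2)+x) → 1/2.
Limit = 1/2.

Final answer: 1/2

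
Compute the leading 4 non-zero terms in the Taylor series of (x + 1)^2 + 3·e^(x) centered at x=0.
x^3/2 + 5·x^2/2 + 5·x + 4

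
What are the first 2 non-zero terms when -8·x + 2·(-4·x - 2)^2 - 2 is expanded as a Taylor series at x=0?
24·x + 6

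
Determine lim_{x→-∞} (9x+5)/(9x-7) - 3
Evaluate the dominant behaviour as x → -∞; each term tends to a finite value or vanishes.
Limit = -2.

Final answer: -2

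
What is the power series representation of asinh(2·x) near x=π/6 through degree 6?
asinh(π/3) + 6·(x - π/6)/√(9 + π^2) - 18·π·(x - π/6)^2/(9·√(9 + π^2) + π^2·√(9 + π^2)) + (-324·√(9 + π^2) + 72·π^2·√(9 + π^2))·(x - π/6)^3/(729 + π^6 + 243·π^2 + 27·π^4) + (-324·π^3·√(9 + π^2) + 4374·π·√(9 + π^2))·(x - π/6)^4/(6561 + π^8 + 2916·π^2 + 36·π^6 + 486·π^4) + (-209952·π^2 + 236196 + 7776·π^4)·(x - π/6)^5/(32805·√(9 + π^2) + 5·π^8·√(9 + π^2) + 14580·π^2·√(9 + π^2) + 180·π^6·√(9 + π^2) + 2430·π^4·√(9 + π^2)) + (-1180980·π - 7776·π^5 + 349920·π^3)·(x - π/6)^6/(59049·√(9 + π^2) + π^10·√(9 + π^2) + 32805·π^2·√(9 + π^2) + 45·π^8·√(9 + π^2) + 7290·π^4·√(9 + π^2) + 810·π^6·√(9 + π^2))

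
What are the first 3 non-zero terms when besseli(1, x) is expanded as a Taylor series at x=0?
x^5/384 + x^3/16 + x/2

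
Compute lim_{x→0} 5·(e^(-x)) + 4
Direct substitution at x = 0 gives 9.

Final answer: 9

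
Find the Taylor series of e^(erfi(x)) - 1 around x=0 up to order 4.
x^4·(2/(3·π^2) + 4/(3·π)) + x^3·(4/(3·π^(3/2)) + 2/(3·√(π))) + 2·x^2/π + 2·x/√(π)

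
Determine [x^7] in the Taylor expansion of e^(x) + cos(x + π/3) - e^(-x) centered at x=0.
Expand to order 7: e^(x) + cos(x + π/3) - e^(-x) = x^7·(√(3)/10080 + 1/2520) - x^6/1440 + x^5·(1/60 - √(3)/240) + x^4/48 + x^3·(√(3)/12 + 1/3) - x^2/4 + x·(2 - √(3)/2) + 1/2 + O(x^8).
The coefficient of x^7 is √(3)/10080 + 1/2520.

Final answer: √(3)/10080 + 1/2520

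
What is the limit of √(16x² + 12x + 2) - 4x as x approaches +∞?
As x → +∞: multiply by the conjugate to get (12x+2)/(√(16x²+12x+2)+4x); the denominator ~ 8x, so the limit is 12/8 = 3/2.
Limit = 3/2.

Final answer: 3/2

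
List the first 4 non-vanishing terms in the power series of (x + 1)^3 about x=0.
x^3 + 3·x^2 + 3·x + 1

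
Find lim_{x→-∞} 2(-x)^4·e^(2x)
This is a 0·∞ indeterminate form at x → -∞.
Rewrite the product as 2(-x)^4 / e^(-2x) (an ∞/∞ form) and apply L'Hôpital, or use the standard hierarchy e^(2|x|) ≫ |(-x)^4| as x → -∞.
The indeterminate product → 0, so the limit = 0.

Final answer: 0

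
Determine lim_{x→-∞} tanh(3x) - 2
Evaluate the dominant behaviour as x → -∞; each term tends to a finite value or vanishes.
Limit = -3.

Final answer: -3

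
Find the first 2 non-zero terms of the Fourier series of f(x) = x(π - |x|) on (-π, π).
8·sin(x)/π + 8·sin(3·x)/(27·π)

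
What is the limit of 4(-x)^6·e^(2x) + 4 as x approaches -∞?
The product is a 0·∞ indeterminate form at x → -∞.
Rewrite the product as 4(-x)^6 / e^(-2x) (an ∞/∞ form) and apply L'Hôpital, or use the standard hierarchy e^(2|x|) ≫ |(-x)^6| as x → -∞.
The indeterminate product → 0, so the limit = 4.

Final answer: 4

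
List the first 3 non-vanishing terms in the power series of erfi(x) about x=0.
x^5/(5·√(π)) + 2·x^3/(3·√(π)) + 2·x/√(π)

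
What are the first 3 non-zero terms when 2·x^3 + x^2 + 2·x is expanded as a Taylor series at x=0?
2·x^3 + x^2 + 2·x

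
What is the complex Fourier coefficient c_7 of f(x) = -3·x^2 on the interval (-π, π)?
Compute the real Fourier coefficients first: a_7 = 12/49, b_7 = 0.
Then c_7 = (a_7 − i·b_7)/2 = 6/49.

Final answer: 6/49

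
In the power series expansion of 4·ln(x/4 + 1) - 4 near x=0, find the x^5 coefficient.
Expand to order 5: 4·ln(x/4 + 1) - 4 = x^5/1280 - x^4/256 + x^3/48 - x^2/8 + x - 4 + O(x^6).
The coefficient of x^5 is 1/1280.

Final answer: 1/1280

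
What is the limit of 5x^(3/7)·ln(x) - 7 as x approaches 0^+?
The product is a 0·∞ indeterminate form at x → 0⁺.
Rewrite the product as 5·ln(x) / x^(-3/7) and apply L'Hôpital, or use the standard hierarchy x^(-3/7) ≫ |ln x| as x → 0⁺.
The indeterminate product → 0, so the limit = -7.

Final answer: -7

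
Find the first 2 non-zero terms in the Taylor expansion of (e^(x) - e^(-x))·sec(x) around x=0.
4·x^3/3 + 2·x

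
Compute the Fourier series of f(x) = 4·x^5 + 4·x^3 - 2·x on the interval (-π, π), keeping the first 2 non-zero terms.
(-152·π^2 + 8·π^4 + 908)·sin(x) + (-4·π^4 - 22 + 16·π^2)·sin(2·x)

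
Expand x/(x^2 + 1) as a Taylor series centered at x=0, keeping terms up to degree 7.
-x^7 + x^5 - x^3 + x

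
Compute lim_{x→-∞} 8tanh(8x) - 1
Evaluate the dominant behaviour as x → -∞; each term tends to a finite value or vanishes.
Limit = -9.

Final answer: -9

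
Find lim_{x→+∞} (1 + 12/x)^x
As x → +∞: this is the defining limit (1 + 12/x)^x → e^12.
Limit = e^(12).

Final answer: e^(12)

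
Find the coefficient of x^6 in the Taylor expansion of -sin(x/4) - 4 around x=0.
Expand to order 6: -sin(x/4) - 4 = -x^5/122880 + x^3/384 - x/4 - 4 + O(x^7).
The coefficient of x^6 is 0.

Final answer: 0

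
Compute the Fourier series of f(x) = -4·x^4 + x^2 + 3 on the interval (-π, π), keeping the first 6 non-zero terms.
(-196 + 32·π^2)·cos(x) + (13 - 8·π^2)·cos(2·x) + (-76/27 + 32·π^2/9)·cos(3·x) + (1 - 2·π^2)·cos(4·x) + (-292/625 + 32·π^2/25)·cos(5·x) - 4·π^4/5 + 3 + π^2/3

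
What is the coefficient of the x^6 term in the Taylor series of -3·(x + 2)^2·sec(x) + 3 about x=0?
Expand to order 6: -3·(x + 2)^2·sec(x) + 3 = -197·x^6/120 - 5·x^5/2 - 4·x^4 - 6·x^3 - 9·x^2 - 12·x - 9 + O(x^7).
The coefficient of x^6 is -197/120.

Final answer: -197/120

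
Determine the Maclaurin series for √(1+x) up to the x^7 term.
33·x^7/2048 - 21·x^6/1024 + 7·x^5/256 - 5·x^4/128 + x^3/16 - x^2/8 + x/2 + 1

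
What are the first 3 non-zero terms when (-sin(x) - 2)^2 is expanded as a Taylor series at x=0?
x^2 + 4·x + 4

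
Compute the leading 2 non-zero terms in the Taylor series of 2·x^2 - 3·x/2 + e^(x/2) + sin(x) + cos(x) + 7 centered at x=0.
13·x^2/8 + 9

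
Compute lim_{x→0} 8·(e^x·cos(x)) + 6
Direct substitution at x = 0 gives 14.

Final answer: 14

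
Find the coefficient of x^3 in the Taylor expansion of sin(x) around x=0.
Expand to order 3: sin(x) = -x^3/6 + x + O(x^4).
The coefficient of x^3 is -1/6.

Final answer: -1/6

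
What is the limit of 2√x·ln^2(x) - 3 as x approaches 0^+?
The product is a 0·∞ indeterminate form at x → 0⁺.
Rewrite the product as 2·ln^2(x) / x^(-1/2) and apply L'Hôpital, or use the standard hierarchy x^(-1/2) ≫ |ln x|^2 as x → 0⁺.
The indeterminate product → 0, so the limit = -3.

Final answer: -3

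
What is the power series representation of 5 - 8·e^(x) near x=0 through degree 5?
-x^5/15 - x^4/3 - 4·x^3/3 - 4·x^2 - 8·x - 3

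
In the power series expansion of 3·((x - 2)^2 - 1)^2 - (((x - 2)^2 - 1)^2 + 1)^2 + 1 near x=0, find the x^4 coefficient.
Expand to order 4: 3·((x - 2)^2 - 1)^2 - (((x - 2)^2 - 1)^2 + 1)^2 + 1 = -885·x^4 + 1192·x^3 - 950·x^2 + 408·x - 72 + O(x^5).
The coefficient of x^4 is -885.

Final answer: -885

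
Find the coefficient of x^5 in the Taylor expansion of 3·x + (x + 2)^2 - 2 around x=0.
Expand to order 5: 3·x + (x + 2)^2 - 2 = x^2 + 7·x + 2 + O(x^6).
The coefficient of x^5 is 0.

Final answer: 0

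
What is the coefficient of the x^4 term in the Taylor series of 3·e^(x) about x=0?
Expand to order 4: 3·e^(x) = x^4/8 + x^3/2 + 3·x^2/2 + 3·x + 3 + O(x^5).
The coefficient of x^4 is 1/8.

Final answer: 1/8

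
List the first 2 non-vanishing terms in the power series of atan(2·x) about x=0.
-8·x^3/3 + 2·x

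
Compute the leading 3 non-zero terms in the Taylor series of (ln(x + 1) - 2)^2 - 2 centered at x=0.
3·x^2 - 4·x + 2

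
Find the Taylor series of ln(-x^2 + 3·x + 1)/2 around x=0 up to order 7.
4287·x^7/14 - 649·x^6/6 + 393·x^5/10 - 119·x^4/8 + 6·x^3 - 11·x^2/4 + 3·x/2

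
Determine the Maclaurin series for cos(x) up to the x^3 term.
1 - x^2/2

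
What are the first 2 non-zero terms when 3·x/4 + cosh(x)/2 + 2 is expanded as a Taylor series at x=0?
3·x/4 + 5/2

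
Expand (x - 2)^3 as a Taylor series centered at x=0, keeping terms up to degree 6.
x^3 - 6·x^2 + 12·x - 8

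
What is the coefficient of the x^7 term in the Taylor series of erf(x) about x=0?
Expand to order 7: erf(x) = -x^7/(21·√(π)) + x^5/(5·√(π)) - 2·x^3/(3·√(π)) + 2·x/√(π) + O(x^8).
The coefficient of x^7 is -1/(21·√(π)).

Final answer: -1/(21·√(π))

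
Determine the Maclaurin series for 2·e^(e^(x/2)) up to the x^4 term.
5·e·x^4/64 + 5·e·x^3/24 + e·x^2/2 + e·x + 2·e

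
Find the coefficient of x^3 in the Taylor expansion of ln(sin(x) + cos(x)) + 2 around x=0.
Expand to order 3: ln(sin(x) + cos(x)) + 2 = 2·x^3/3 - x^2 + x + 2 + O(x^4).
The coefficient of x^3 is 2/3.

Final answer: 2/3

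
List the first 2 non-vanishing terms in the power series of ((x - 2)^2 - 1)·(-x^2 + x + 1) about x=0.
3 - x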